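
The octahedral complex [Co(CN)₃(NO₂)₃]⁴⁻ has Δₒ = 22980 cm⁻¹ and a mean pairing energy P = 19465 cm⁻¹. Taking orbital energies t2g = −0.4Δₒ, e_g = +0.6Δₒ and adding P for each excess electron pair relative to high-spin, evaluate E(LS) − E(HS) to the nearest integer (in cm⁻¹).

-3515

Ligand charges: 3×(-1) from CN⁻ and 3×(-1) from NO₂⁻ sum to -6; with overall charge -4, Co is +2.
Group 9 minus oxidation state +2 gives a d⁷ configuration for Co²⁺.
High-spin d⁷ fills as t2g^5 e_g^2 with CFSE 5(−0.4) + 2(+0.6) = -0.8Δₒ = -18384 cm⁻¹.
For low-spin the configuration is t2g^6 e_g^1: orbital energy -1.8 × 22980 = -41364 cm⁻¹, and 1 additional pair relative to high-spin adds 19465 cm⁻¹, giving -21899 cm⁻¹.
E(LS) − E(HS) = -21899 − (-18384) = -3515 cm⁻¹.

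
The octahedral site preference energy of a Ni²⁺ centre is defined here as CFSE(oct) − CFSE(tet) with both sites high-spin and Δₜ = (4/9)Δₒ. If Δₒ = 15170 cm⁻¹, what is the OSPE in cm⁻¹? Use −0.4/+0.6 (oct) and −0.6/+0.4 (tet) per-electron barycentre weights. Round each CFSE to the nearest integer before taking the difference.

-12810

Ni²⁺: group 10, so d-count = 10 − 2 = 8.
In an octahedral site d⁸ (HS) is t2g^6 e_g^2, giving CFSE(oct) = -1.2Δₒ = -18204 cm⁻¹.
Tetrahedral e^4 t2^4 gives -0.8Δₜ = -0.8 × (4/9) × 15170 = -5394 cm⁻¹.
OSPE = CFSE(oct) − CFSE(tet) = -18204 − (-5394) = -12810 cm⁻¹.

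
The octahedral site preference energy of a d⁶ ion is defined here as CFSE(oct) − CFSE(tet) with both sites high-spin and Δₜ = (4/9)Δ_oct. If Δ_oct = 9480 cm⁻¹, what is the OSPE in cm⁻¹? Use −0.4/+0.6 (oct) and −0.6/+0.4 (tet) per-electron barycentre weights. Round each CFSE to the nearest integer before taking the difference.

-1264

Octahedral high-spin t₂g⁴ eg²: CFSE = -0.4 × 9480 = -3792 cm⁻¹.
In a tetrahedral site the filling is e³ t₂³: CFSE(tet) = -0.6Δₜ = -0.6 × (4/9)(9480) = -2528 cm⁻¹.
OSPE = -3792 − (-2528) = -1264 cm⁻¹.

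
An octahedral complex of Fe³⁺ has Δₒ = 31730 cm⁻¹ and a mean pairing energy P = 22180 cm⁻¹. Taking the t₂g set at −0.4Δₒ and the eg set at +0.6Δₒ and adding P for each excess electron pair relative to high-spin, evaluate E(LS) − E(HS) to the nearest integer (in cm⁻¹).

Group 8 minus oxidation state +3 gives a d⁵ configuration for Fe³⁺.
High-spin: t₂g³ eg², CFSE = 0.0Δₒ = 0 cm⁻¹.
Low-spin: t₂g⁵ eg⁰, orbital CFSE = -2.0Δₒ = -63460 cm⁻¹; plus 2 excess pairs × P = +44360 cm⁻¹; total -19100 cm⁻¹.
The difference is -19100 − (0) = -19100 cm⁻¹, so low-spin lies lower.

-19100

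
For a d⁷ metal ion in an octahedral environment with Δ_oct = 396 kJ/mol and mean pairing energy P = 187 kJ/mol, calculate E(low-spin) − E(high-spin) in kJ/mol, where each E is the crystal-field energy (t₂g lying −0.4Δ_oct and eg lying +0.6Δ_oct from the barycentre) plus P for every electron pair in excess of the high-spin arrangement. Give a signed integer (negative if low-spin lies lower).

In the high-spin limit (t₂g⁵ eg²) the orbital term is -0.8Δ_oct = -317 kJ/mol, with no excess pairing.
For low-spin the configuration is t₂g⁶ eg¹: orbital energy -1.8 × 396 = -713 kJ/mol, and 1 additional pair relative to high-spin adds 187 kJ/mol, giving -526 kJ/mol.
E(LS) − E(HS) = -526 − (-317) = -209 kJ/mol.

-209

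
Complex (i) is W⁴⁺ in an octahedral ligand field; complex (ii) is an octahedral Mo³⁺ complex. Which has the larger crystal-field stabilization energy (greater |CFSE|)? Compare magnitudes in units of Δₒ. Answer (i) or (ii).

(i): W sits in group 6; removing 4 electrons leaves W⁴⁺ with 6 − 4 = 2 d electrons; t2g^2 e_g^0, CFSE = -0.8Δₒ.
(ii): Mo sits in group 6; removing 3 electrons leaves Mo³⁺ with 6 − 3 = 3 d electrons; For octahedral d³ the high- and low-spin configurations coincide; t2g^3 e_g^0, CFSE = -1.2Δₒ.
So (ii) has the larger |CFSE|.

(ii)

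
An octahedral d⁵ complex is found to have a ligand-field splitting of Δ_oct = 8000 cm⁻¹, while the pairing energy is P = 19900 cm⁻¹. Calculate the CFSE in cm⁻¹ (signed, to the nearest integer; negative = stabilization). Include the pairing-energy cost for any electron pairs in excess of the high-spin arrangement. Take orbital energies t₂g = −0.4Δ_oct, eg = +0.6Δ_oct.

0

Here Δ_oct < P (8000 < 19900), so the high-spin state is favoured.
Filling d⁵ accordingly: t₂g³ eg².
Orbital CFSE = 0.0Δ_oct = 0.0 × 8000 = 0 cm⁻¹.
High-spin has no excess pairs, so no pairing correction applies.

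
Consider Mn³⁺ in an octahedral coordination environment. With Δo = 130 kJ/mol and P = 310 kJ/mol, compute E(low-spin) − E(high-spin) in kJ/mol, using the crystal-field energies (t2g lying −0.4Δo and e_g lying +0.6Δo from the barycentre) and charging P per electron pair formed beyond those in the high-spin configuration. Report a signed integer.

Mn³⁺: group 7, so d-count = 7 − 3 = 4.
High-spin: t2g^3 e_g^1, CFSE = -0.6Δo = -78 kJ/mol.
Low-spin: t2g^4 e_g^0, orbital CFSE = -1.6Δo = -208 kJ/mol; plus 1 excess pair × P = +310 kJ/mol; total 102 kJ/mol.
E(LS) − E(HS) = 102 − (-78) = 180 kJ/mol.

180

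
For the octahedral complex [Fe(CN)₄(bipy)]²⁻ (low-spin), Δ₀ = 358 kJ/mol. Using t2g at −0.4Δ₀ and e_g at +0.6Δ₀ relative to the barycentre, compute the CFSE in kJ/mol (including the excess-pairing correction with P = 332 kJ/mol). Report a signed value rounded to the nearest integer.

-195

Ligand charges: 4×(-1) from CN⁻ and 1×(+0) from bipy sum to -4; with overall charge -2, Fe is +2.
Fe sits in group 8; removing 2 electrons leaves Fe²⁺ with 8 − 2 = 6 d electrons.
The d⁶ electrons fill as t2g^6 e_g^0.
The orbital stabilization is -2.4Δ₀ = -2.4 × 358 = -859 kJ/mol.
Pairing penalty: 3 pairs vs 1 in the high-spin reference → 2 extra × P = 664 kJ/mol.
Net CFSE = -859 + 664 = -195 kJ/mol.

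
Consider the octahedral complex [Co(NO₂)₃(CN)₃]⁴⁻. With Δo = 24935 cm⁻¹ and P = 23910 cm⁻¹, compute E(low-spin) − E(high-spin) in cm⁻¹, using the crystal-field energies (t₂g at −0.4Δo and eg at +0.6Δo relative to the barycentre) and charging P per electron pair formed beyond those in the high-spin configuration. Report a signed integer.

Ligand charges: 3×(-1) from NO₂⁻ and 3×(-1) from CN⁻ sum to -6; with overall charge -4, Co is +2.
Co is in group 9, so Co²⁺ is d⁷ (9 − 2 = 7).
High-spin: t₂g⁵ eg², CFSE = -0.8Δo = -19948 cm⁻¹.
Low-spin: t₂g⁶ eg¹, orbital CFSE = -1.8Δo = -44883 cm⁻¹; plus 1 excess pair × P = +23910 cm⁻¹; total -20973 cm⁻¹.
The difference is -20973 − (-19948) = -1025 cm⁻¹, so low-spin lies lower.

-1025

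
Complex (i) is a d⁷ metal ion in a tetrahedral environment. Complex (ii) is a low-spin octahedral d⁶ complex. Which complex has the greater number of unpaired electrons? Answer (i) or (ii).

(i): With tetrahedral geometry the complex is necessarily high-spin; e^4 t2^3 → 3 unpaired.
(ii): t₂g⁶ eg⁰ → 0 unpaired.
So (i) has more unpaired electrons.

(i)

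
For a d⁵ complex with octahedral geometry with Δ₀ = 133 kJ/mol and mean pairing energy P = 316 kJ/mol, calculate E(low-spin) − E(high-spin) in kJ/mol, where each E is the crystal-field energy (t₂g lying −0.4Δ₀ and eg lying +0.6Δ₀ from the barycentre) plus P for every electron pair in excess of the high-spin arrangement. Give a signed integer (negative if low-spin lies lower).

High-spin: t₂g³ eg², CFSE = 0.0Δ₀ = 0 kJ/mol.
Low-spin: t₂g⁵ eg⁰, orbital CFSE = -2.0Δ₀ = -266 kJ/mol; plus 2 excess pairs × P = +632 kJ/mol; total 366 kJ/mol.
Thus E(LS) − E(HS) = 366 kJ/mol.

366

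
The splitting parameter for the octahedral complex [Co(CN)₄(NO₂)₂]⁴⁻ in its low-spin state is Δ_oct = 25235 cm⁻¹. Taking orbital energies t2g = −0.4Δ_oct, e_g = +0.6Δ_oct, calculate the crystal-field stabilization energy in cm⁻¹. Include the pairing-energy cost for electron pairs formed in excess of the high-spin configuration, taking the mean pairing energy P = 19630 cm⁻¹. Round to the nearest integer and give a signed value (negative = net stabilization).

-25793

Ligand charges: 4×(-1) from CN⁻ and 2×(-1) from NO₂⁻ sum to -6; with overall charge -4, Co is +2.
Co²⁺: group 9, so d-count = 9 − 2 = 7.
Configuration: t2g^6 e_g^1.
The orbital stabilization is -1.8Δ_oct = -1.8 × 25235 = -45423 cm⁻¹.
Pairing penalty: 3 pairs vs 2 in the high-spin reference → 1 extra × P = 19630 cm⁻¹.
Combining: -45423 + 19630 = -25793 cm⁻¹.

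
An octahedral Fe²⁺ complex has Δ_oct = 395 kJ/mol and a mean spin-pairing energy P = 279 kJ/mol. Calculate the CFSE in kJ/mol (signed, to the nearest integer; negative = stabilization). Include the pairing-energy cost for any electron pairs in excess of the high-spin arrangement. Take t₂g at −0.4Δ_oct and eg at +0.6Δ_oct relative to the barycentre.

-390

Group 8 minus oxidation state +2 gives a d⁶ configuration for Fe²⁺.
Here Δ_oct > P (395 > 279), so the low-spin state is favoured.
Configuration: t₂g⁶ eg⁰.
Orbital CFSE = -2.4Δ_oct = -2.4 × 395 = -948 kJ/mol.
Excess pairs vs high-spin: 3 − 1 = 2; pairing cost = +558 kJ/mol.
Net CFSE = -948 + 558 = -390 kJ/mol.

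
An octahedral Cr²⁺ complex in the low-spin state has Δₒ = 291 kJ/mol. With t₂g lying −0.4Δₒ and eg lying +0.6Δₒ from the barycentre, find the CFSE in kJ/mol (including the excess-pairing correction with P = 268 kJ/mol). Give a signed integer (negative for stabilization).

-198

Cr sits in group 6; removing 2 electrons leaves Cr²⁺ with 6 − 2 = 4 d electrons.
Electron filling gives t₂g⁴ eg⁰.
The orbital stabilization is -1.6Δₒ = -1.6 × 291 = -466 kJ/mol.
Relative to high-spin t₂g³ eg¹ (0 paired), the low-spin configuration has 1 additional pair, contributing +1 × 268 = +268 kJ/mol.
Overall CFSE = -466 + 268 = -198 kJ/mol.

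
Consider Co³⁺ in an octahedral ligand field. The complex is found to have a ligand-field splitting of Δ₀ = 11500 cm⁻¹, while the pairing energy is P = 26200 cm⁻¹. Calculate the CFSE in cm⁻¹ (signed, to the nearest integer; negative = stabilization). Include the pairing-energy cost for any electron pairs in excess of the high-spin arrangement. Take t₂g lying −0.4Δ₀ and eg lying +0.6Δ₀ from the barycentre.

Co³⁺: group 9, so d-count = 9 − 3 = 6.
Here Δ₀ < P (11500 < 26200), so the high-spin state is favoured.
That gives t₂g⁴ eg².
Orbital CFSE = -0.4Δ₀ = -0.4 × 11500 = -4600 cm⁻¹.
High-spin has no excess pairs, so no pairing correction applies.

-4600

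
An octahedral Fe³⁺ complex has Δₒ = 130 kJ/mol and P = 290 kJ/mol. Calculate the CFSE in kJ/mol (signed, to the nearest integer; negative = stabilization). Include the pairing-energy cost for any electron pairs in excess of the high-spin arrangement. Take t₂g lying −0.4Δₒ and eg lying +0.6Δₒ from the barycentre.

0

Fe is in group 8, so Fe³⁺ is d⁵ (8 − 3 = 5).
With Δₒ < P the complex is high-spin.
That gives t₂g³ eg².
Orbital CFSE = 0.0Δₒ = 0.0 × 130 = 0 kJ/mol.
High-spin has no excess pairs, so no pairing correction applies.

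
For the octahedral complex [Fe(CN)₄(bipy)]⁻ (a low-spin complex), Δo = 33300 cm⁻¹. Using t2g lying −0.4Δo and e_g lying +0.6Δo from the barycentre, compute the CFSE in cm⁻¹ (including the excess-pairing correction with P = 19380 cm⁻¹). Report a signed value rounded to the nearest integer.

Ligand charges: 4×(-1) from CN⁻ and 1×(+0) from bipy sum to -4; with overall charge -1, Fe is +3.
Group 8 minus oxidation state +3 gives a d⁵ configuration for Fe³⁺.
Electron filling gives t2g^5 e_g^0.
CFSE(orbital) = 5×(-0.4Δo) + 0×(0.6Δo) = -2.0Δo; with Δo = 33300 cm⁻¹ that is -66600 cm⁻¹.
Pairing penalty: 2 pairs vs 0 in the high-spin reference → 2 extra × P = 38760 cm⁻¹.
Overall CFSE = -66600 + 38760 = -27840 cm⁻¹.

-27840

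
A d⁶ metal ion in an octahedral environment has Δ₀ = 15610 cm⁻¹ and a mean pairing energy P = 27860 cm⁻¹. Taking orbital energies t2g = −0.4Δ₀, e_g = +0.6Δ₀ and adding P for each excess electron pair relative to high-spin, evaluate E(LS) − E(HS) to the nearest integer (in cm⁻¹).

In the high-spin limit (t2g^4 e_g^2) the orbital term is -0.4Δ₀ = -6244 cm⁻¹, with no excess pairing.
Low-spin t2g^6 e_g^0 gives -2.4Δ₀ = -37464 cm⁻¹, but forming 2 extra pairs costs 2P = 55720 cm⁻¹, so E(LS) = -37464 + 55720 = 18256 cm⁻¹.
Thus E(LS) − E(HS) = 24500 cm⁻¹.

24500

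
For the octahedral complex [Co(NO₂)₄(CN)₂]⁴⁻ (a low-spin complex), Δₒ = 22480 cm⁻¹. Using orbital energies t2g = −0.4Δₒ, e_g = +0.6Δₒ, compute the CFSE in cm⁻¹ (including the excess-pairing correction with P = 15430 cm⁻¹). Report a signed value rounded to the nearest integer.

Ligand charges: 4×(-1) from NO₂⁻ and 2×(-1) from CN⁻ sum to -6; with overall charge -4, Co is +2.
Group 9 minus oxidation state +2 gives a d⁷ configuration for Co²⁺.
The d⁷ electrons fill as t2g^6 e_g^1.
The orbital stabilization is -1.8Δₒ = -1.8 × 22480 = -40464 cm⁻¹.
Pairing penalty: 3 pairs vs 2 in the high-spin reference → 1 extra × P = 15430 cm⁻¹.
Overall CFSE = -40464 + 15430 = -25034 cm⁻¹.

-25034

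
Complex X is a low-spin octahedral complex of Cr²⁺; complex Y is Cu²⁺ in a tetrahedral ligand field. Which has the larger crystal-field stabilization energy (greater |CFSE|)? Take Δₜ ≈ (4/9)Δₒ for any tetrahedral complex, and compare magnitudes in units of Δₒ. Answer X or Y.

X: Cr is in group 6, so Cr²⁺ is d⁴ (6 − 2 = 4); t2g^4 e_g^0, CFSE = -1.6Δₒ.
Y: Cu is in group 11, so Cu²⁺ is d⁹ (11 − 2 = 9); Tetrahedral splitting is small, so the complex is high-spin; e⁴ t₂⁵, CFSE = -0.4Δₜ ≈ -0.18Δₒ.
So X has the larger |CFSE|.

X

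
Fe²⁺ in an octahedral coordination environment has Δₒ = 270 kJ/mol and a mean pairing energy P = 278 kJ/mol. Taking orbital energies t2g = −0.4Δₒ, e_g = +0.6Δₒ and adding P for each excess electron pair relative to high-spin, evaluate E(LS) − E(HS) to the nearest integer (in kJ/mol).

16

Fe is in group 8, so Fe²⁺ is d⁶ (8 − 2 = 6).
In the high-spin limit (t2g^4 e_g^2) the orbital term is -0.4Δₒ = -108 kJ/mol, with no excess pairing.
Low-spin: t2g^6 e_g^0, orbital CFSE = -2.4Δₒ = -648 kJ/mol; plus 2 excess pairs × P = +556 kJ/mol; total -92 kJ/mol.
Thus E(LS) − E(HS) = 16 kJ/mol.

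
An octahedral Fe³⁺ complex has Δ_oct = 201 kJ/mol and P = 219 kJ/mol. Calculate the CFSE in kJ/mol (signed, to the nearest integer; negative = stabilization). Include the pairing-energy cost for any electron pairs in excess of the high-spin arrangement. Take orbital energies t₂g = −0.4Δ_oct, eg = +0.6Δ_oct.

Fe sits in group 8; removing 3 electrons leaves Fe³⁺ with 8 − 3 = 5 d electrons.
With Δ_oct < P the complex is high-spin.
That gives t₂g³ eg².
Orbital CFSE = 0.0Δ_oct = 0.0 × 201 = 0 kJ/mol.
High-spin has no excess pairs, so no pairing correction applies.

0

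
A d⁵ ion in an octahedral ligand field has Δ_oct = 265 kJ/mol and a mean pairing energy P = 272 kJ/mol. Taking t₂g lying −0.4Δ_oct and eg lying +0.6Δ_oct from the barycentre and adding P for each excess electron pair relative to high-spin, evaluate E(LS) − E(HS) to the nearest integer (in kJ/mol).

14

High-spin d⁵ fills as t₂g³ eg² with CFSE 3(−0.4) + 2(+0.6) = 0.0Δ_oct = 0 kJ/mol.
Low-spin t₂g⁵ eg⁰ gives -2.0Δ_oct = -530 kJ/mol, but forming 2 extra pairs costs 2P = 544 kJ/mol, so E(LS) = -530 + 544 = 14 kJ/mol.
The difference is 14 − (0) = 14 kJ/mol, so high-spin lies lower.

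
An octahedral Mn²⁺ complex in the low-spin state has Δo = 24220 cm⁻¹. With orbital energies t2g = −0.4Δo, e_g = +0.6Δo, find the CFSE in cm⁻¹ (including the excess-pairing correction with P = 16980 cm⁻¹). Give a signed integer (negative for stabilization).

-14480

Group 7 minus oxidation state +2 gives a d⁵ configuration for Mn²⁺.
Configuration: t2g^5 e_g^0.
The orbital stabilization is -2.0Δo = -2.0 × 24220 = -48440 cm⁻¹.
Pairing penalty: 2 pairs vs 0 in the high-spin reference → 2 extra × P = 33960 cm⁻¹.
Combining: -48440 + 33960 = -14480 cm⁻¹.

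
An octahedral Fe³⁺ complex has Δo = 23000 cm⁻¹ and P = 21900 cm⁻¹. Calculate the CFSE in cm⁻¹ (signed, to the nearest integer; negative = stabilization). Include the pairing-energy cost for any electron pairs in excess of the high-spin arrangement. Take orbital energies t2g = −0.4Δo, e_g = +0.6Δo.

-2200

Fe sits in group 8; removing 3 electrons leaves Fe³⁺ with 8 − 3 = 5 d electrons.
With Δo > P the complex is low-spin.
Configuration: t2g^5 e_g^0.
Orbital CFSE = -2.0Δo = -2.0 × 23000 = -46000 cm⁻¹.
Excess pairs vs high-spin: 2 − 0 = 2; pairing cost = +43800 cm⁻¹.
Net CFSE = -46000 + 43800 = -2200 cm⁻¹.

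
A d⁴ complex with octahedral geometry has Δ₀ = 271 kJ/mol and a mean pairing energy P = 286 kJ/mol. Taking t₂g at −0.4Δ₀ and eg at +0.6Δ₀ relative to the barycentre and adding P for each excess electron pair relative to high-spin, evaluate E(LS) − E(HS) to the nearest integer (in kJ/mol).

15

High-spin: t₂g³ eg¹, CFSE = -0.6Δ₀ = -163 kJ/mol.
Low-spin: t₂g⁴ eg⁰, orbital CFSE = -1.6Δ₀ = -434 kJ/mol; plus 1 excess pair × P = +286 kJ/mol; total -148 kJ/mol.
The difference is -148 − (-163) = 15 kJ/mol, so high-spin lies lower.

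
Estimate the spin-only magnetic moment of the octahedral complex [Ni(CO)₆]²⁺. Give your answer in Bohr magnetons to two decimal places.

CO is neutral, so the +2 overall charge sits on Ni: oxidation state +2.
Ni²⁺: group 10, so d-count = 10 − 2 = 8.
For octahedral d⁸ the high- and low-spin configurations coincide.
Configuration: t₂g⁶ eg² → 2 unpaired electrons.
μ(spin-only) = √[2(2+2)] = √8 ≈ 2.83 Bohr magnetons.

2.83 Bohr magnetons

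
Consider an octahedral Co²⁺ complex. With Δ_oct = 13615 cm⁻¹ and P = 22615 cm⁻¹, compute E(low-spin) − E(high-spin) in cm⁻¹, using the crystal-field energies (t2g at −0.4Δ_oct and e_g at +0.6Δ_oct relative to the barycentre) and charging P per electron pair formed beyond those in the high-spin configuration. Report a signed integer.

9000

Co sits in group 9; removing 2 electrons leaves Co²⁺ with 9 − 2 = 7 d electrons.
In the high-spin limit (t2g^5 e_g^2) the orbital term is -0.8Δ_oct = -10892 cm⁻¹, with no excess pairing.
Low-spin: t2g^6 e_g^1, orbital CFSE = -1.8Δ_oct = -24507 cm⁻¹; plus 1 excess pair × P = +22615 cm⁻¹; total -1892 cm⁻¹.
E(LS) − E(HS) = -1892 − (-10892) = 9000 cm⁻¹.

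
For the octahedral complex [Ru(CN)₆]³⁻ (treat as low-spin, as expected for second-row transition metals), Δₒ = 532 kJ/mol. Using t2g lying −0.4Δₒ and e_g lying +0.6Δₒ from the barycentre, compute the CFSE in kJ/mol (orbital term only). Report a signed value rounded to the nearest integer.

-1064

Each CN⁻ contributes -1; 6 × (-1) = -6. With overall charge -3, Ru is in the +3 oxidation state.
Ru³⁺: group 8, so d-count = 8 − 3 = 5.
The d⁵ electrons fill as t2g^5 e_g^0.
Orbital CFSE = 5(-0.4) + 0(0.6) = -2.0Δₒ = -2.0 × 532 = -1064 kJ/mol.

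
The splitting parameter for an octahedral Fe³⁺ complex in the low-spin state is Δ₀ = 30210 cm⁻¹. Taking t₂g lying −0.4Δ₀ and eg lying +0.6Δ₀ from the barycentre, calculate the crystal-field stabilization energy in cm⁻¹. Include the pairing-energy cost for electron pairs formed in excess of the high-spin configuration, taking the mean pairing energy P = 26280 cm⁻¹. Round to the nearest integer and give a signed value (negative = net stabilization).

-7860

Fe is in group 8, so Fe³⁺ is d⁵ (8 − 3 = 5).
Configuration: t₂g⁵ eg⁰.
CFSE(orbital) = 5×(-0.4Δ₀) + 0×(0.6Δ₀) = -2.0Δ₀; with Δ₀ = 30210 cm⁻¹ that is -60420 cm⁻¹.
Pairing penalty: 2 pairs vs 0 in the high-spin reference → 2 extra × P = 52560 cm⁻¹.
Combining: -60420 + 52560 = -7860 cm⁻¹.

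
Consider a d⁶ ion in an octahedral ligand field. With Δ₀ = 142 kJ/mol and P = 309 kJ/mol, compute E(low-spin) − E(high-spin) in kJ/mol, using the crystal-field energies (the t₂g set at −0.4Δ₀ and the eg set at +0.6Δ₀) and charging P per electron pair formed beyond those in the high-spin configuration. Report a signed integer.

334

High-spin: t₂g⁴ eg², CFSE = -0.4Δ₀ = -57 kJ/mol.
Low-spin: t₂g⁶ eg⁰, orbital CFSE = -2.4Δ₀ = -341 kJ/mol; plus 2 excess pairs × P = +618 kJ/mol; total 277 kJ/mol.
The difference is 277 − (-57) = 334 kJ/mol, so high-spin lies lower.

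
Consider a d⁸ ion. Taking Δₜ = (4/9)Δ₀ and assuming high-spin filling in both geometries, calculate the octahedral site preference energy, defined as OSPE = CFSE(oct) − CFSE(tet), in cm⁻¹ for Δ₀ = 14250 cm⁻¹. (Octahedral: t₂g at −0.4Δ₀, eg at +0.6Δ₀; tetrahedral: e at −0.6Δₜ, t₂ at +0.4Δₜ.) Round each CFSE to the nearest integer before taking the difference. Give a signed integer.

Octahedral high-spin t2g^6 e_g^2: CFSE = -1.2 × 14250 = -17100 cm⁻¹.
Tetrahedral: e^4 t2^4, CFSE = 4(−0.6) + 4(+0.4) = -0.8Δₜ = -0.8 × (4/9) × 14250 = -5067 cm⁻¹.
OSPE = -17100 − (-5067) = -12033 cm⁻¹.

-12033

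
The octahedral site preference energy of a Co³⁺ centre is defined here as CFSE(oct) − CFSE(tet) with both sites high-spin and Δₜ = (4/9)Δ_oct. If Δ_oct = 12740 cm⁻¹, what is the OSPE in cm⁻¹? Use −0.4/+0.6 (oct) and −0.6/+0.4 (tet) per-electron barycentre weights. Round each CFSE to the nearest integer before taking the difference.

Co³⁺: group 9, so d-count = 9 − 3 = 6.
Octahedral (high-spin): t₂g⁴ eg², CFSE = 4(−0.4) + 2(+0.6) = -0.4Δ_oct = -0.4 × 12740 = -5096 cm⁻¹.
Tetrahedral: e³ t₂³, CFSE = 3(−0.6) + 3(+0.4) = -0.6Δₜ = -0.6 × (4/9) × 12740 = -3397 cm⁻¹.
OSPE = -5096 − (-3397) = -1699 cm⁻¹.

-1699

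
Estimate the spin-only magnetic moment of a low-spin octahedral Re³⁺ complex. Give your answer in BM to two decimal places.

2.83 BM

Re³⁺: group 7, so d-count = 7 − 3 = 4.
Configuration: t₂g⁴ eg⁰ → 2 unpaired electrons.
μ(spin-only) = √[2(2+2)] = √8 ≈ 2.83 BM.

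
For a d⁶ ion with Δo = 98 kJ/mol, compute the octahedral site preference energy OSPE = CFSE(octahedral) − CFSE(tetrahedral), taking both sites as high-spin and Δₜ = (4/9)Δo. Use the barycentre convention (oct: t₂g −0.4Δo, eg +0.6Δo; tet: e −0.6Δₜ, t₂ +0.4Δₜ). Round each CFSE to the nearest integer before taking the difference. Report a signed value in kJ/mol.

-13

Octahedral high-spin t₂g⁴ eg²: CFSE = -0.4 × 98 = -39 kJ/mol.
Tetrahedral: e³ t₂³, CFSE = 3(−0.6) + 3(+0.4) = -0.6Δₜ = -0.6 × (4/9) × 98 = -26 kJ/mol.
OSPE = CFSE(oct) − CFSE(tet) = -39 − (-26) = -13 kJ/mol.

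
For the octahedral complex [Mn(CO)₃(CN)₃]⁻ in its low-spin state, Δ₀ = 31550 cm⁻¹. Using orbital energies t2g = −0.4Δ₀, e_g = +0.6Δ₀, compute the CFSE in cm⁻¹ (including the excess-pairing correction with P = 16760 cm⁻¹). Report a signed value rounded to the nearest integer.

Ligand charges: 3×(+0) from CO and 3×(-1) from CN⁻ sum to -3; with overall charge -1, Mn is +2.
Mn is in group 7, so Mn²⁺ is d⁵ (7 − 2 = 5).
The d⁵ electrons fill as t2g^5 e_g^0.
Orbital CFSE = 5(-0.4) + 0(0.6) = -2.0Δ₀ = -2.0 × 31550 = -63100 cm⁻¹.
Relative to high-spin t2g^3 e_g^2 (0 paired), the low-spin configuration has 2 additional pairs, contributing +2 × 16760 = +33520 cm⁻¹.
Net CFSE = -63100 + 33520 = -29580 cm⁻¹.

-29580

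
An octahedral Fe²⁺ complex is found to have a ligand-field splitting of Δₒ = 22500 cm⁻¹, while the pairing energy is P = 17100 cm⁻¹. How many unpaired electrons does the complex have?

0

Fe sits in group 8; removing 2 electrons leaves Fe²⁺ with 8 − 2 = 6 d electrons.
With Δₒ > P the complex is low-spin.
That gives t2g^6 e_g^0.
Unpaired electrons: 0.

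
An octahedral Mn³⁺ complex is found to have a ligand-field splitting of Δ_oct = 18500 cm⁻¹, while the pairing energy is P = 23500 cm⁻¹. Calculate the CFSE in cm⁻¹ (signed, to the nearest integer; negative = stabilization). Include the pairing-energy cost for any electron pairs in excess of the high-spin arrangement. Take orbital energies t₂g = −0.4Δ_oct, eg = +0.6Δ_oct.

-11100

Mn is in group 7, so Mn³⁺ is d⁴ (7 − 3 = 4).
Since Δ_oct = 18500 cm⁻¹ < P = 23500 cm⁻¹, the complex adopts the high-spin configuration.
That gives t₂g³ eg¹.
Orbital CFSE = -0.6Δ_oct = -0.6 × 18500 = -11100 cm⁻¹.
High-spin has no excess pairs, so no pairing correction applies.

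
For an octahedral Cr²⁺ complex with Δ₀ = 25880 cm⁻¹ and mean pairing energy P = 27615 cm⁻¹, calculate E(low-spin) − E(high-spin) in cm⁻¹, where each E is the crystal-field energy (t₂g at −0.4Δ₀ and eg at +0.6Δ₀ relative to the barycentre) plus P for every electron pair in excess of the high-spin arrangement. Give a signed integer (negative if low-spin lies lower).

Cr is in group 6, so Cr²⁺ is d⁴ (6 − 2 = 4).
High-spin: t₂g³ eg¹, CFSE = -0.6Δ₀ = -15528 cm⁻¹.
Low-spin t₂g⁴ eg⁰ gives -1.6Δ₀ = -41408 cm⁻¹, but forming 1 extra pair costs 1P = 27615 cm⁻¹, so E(LS) = -41408 + 27615 = -13793 cm⁻¹.
The difference is -13793 − (-15528) = 1735 cm⁻¹, so high-spin lies lower.

1735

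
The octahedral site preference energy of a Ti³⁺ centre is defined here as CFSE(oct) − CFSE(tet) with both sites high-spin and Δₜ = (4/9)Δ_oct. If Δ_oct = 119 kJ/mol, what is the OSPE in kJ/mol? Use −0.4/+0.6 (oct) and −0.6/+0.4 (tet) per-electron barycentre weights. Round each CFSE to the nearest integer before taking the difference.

Ti sits in group 4; removing 3 electrons leaves Ti³⁺ with 4 − 3 = 1 d electrons.
Octahedral high-spin t2g^1 e_g^0: CFSE = -0.4 × 119 = -48 kJ/mol.
In a tetrahedral site the filling is e^1 t2^0: CFSE(tet) = -0.6Δₜ = -0.6 × (4/9)(119) = -32 kJ/mol.
OSPE = -48 − (-32) = -16 kJ/mol.

-16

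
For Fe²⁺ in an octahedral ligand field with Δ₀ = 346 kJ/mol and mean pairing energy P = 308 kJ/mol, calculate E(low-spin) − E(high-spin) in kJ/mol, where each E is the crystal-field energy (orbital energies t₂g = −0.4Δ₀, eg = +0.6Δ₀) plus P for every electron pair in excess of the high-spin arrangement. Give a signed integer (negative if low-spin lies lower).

Fe²⁺: group 8, so d-count = 8 − 2 = 6.
High-spin d⁶ fills as t₂g⁴ eg² with CFSE 4(−0.4) + 2(+0.6) = -0.4Δ₀ = -138 kJ/mol.
Low-spin: t₂g⁶ eg⁰, orbital CFSE = -2.4Δ₀ = -830 kJ/mol; plus 2 excess pairs × P = +616 kJ/mol; total -214 kJ/mol.
The difference is -214 − (-138) = -76 kJ/mol, so low-spin lies lower.

-76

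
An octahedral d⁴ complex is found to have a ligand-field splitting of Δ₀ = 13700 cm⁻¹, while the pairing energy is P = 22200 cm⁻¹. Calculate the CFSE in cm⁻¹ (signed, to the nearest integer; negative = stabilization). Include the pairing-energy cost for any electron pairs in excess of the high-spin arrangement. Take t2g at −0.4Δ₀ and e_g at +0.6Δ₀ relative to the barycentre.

-8220

Δ₀ < P, so pairing is avoided: the ground state is high-spin.
That gives t2g^3 e_g^1.
Orbital CFSE = -0.6Δ₀ = -0.6 × 13700 = -8220 cm⁻¹.
High-spin has no excess pairs, so no pairing correction applies.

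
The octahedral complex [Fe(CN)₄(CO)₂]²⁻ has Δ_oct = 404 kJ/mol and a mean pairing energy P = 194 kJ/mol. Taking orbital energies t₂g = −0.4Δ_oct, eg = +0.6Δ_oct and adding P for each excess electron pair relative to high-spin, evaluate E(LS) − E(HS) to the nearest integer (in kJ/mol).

-420

Ligand charges: 4×(-1) from CN⁻ and 2×(+0) from CO sum to -4; with overall charge -2, Fe is +2.
Fe is in group 8, so Fe²⁺ is d⁶ (8 − 2 = 6).
High-spin d⁶ fills as t₂g⁴ eg² with CFSE 4(−0.4) + 2(+0.6) = -0.4Δ_oct = -162 kJ/mol.
Low-spin t₂g⁶ eg⁰ gives -2.4Δ_oct = -970 kJ/mol, but forming 2 extra pairs costs 2P = 388 kJ/mol, so E(LS) = -970 + 388 = -582 kJ/mol.
E(LS) − E(HS) = -582 − (-162) = -420 kJ/mol.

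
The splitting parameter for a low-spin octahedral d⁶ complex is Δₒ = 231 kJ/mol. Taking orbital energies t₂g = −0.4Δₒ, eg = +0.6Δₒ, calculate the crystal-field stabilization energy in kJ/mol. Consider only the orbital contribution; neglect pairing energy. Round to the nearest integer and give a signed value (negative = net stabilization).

Configuration: t₂g⁶ eg⁰.
CFSE(orbital) = 6×(-0.4Δₒ) + 0×(0.6Δₒ) = -2.4Δₒ; with Δₒ = 231 kJ/mol that is -554 kJ/mol.

-554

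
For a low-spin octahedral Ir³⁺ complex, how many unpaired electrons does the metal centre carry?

Ir is in group 9, so Ir³⁺ is d⁶ (9 − 3 = 6).
Configuration: t2g^6 e_g^0, giving 0 unpaired electrons.

0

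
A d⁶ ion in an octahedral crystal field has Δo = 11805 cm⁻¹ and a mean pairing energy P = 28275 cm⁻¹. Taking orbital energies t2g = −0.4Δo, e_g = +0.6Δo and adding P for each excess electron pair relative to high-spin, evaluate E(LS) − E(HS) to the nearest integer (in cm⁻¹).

High-spin: t2g^4 e_g^2, CFSE = -0.4Δo = -4722 cm⁻¹.
For low-spin the configuration is t2g^6 e_g^0: orbital energy -2.4 × 11805 = -28332 cm⁻¹, and 2 additional pairs relative to high-spin add 56550 cm⁻¹, giving 28218 cm⁻¹.
The difference is 28218 − (-4722) = 32940 cm⁻¹, so high-spin lies lower.

32940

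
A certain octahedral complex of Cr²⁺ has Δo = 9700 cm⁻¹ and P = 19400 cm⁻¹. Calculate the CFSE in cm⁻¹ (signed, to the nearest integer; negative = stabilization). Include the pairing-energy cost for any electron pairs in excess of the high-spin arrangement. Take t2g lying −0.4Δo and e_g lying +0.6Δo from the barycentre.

-5820

Cr is in group 6, so Cr²⁺ is d⁴ (6 − 2 = 4).
Here Δo < P (9700 < 19400), so the high-spin state is favoured.
Configuration: t2g^3 e_g^1.
Orbital CFSE = -0.6Δo = -0.6 × 9700 = -5820 cm⁻¹.
High-spin has no excess pairs, so no pairing correction applies.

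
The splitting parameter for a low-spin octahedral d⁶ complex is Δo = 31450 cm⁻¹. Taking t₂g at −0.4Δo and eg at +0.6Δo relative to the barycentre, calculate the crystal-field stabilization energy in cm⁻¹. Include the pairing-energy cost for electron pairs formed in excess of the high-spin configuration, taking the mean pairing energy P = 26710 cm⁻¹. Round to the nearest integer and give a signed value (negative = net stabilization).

-22060

Configuration: t₂g⁶ eg⁰.
The orbital stabilization is -2.4Δo = -2.4 × 31450 = -75480 cm⁻¹.
Relative to high-spin t₂g⁴ eg² (1 paired), the low-spin configuration has 2 additional pairs, contributing +2 × 26710 = +53420 cm⁻¹.
Net CFSE = -75480 + 53420 = -22060 cm⁻¹.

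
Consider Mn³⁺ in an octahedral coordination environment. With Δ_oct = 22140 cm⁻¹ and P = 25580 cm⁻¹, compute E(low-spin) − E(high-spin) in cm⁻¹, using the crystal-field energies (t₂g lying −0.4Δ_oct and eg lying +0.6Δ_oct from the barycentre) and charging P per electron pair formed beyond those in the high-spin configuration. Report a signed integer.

3440

Group 7 minus oxidation state +3 gives a d⁴ configuration for Mn³⁺.
In the high-spin limit (t₂g³ eg¹) the orbital term is -0.6Δ_oct = -13284 cm⁻¹, with no excess pairing.
Low-spin t₂g⁴ eg⁰ gives -1.6Δ_oct = -35424 cm⁻¹, but forming 1 extra pair costs 1P = 25580 cm⁻¹, so E(LS) = -35424 + 25580 = -9844 cm⁻¹.
E(LS) − E(HS) = -9844 − (-13284) = 3440 cm⁻¹.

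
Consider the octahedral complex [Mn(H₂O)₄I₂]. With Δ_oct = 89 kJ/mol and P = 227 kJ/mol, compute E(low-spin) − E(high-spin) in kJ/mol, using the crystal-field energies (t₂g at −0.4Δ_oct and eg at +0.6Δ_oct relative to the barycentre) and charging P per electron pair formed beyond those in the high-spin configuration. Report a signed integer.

Ligand charges: 4×(+0) from H₂O and 2×(-1) from I⁻ sum to -2; with overall charge +0, Mn is +2.
Mn sits in group 7; removing 2 electrons leaves Mn²⁺ with 7 − 2 = 5 d electrons.
High-spin d⁵ fills as t₂g³ eg² with CFSE 3(−0.4) + 2(+0.6) = 0.0Δ_oct = 0 kJ/mol.
Low-spin: t₂g⁵ eg⁰, orbital CFSE = -2.0Δ_oct = -178 kJ/mol; plus 2 excess pairs × P = +454 kJ/mol; total 276 kJ/mol.
The difference is 276 − (0) = 276 kJ/mol, so high-spin lies lower.

276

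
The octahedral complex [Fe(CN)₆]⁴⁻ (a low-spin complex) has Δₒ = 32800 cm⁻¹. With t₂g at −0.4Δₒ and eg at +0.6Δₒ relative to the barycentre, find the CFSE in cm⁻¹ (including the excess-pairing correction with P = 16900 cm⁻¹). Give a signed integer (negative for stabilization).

Each CN⁻ contributes -1; 6 × (-1) = -6. With overall charge -4, Fe is in the +2 oxidation state.
Fe²⁺: group 8, so d-count = 8 − 2 = 6.
The d⁶ electrons fill as t₂g⁶ eg⁰.
Orbital CFSE = 6(-0.4) + 0(0.6) = -2.4Δₒ = -2.4 × 32800 = -78720 cm⁻¹.
High-spin d⁶ would be t₂g⁴ eg² with 1 pair; low-spin has 3, so 2 excess pairs cost +2P = +33800 cm⁻¹.
Combining: -78720 + 33800 = -44920 cm⁻¹.

-44920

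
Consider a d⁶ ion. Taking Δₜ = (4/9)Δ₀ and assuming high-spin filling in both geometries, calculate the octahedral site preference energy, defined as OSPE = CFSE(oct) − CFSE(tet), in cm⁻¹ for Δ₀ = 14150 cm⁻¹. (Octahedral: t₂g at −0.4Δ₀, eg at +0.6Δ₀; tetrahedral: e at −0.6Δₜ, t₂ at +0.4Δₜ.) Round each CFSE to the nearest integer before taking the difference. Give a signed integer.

Octahedral high-spin t2g^4 e_g^2: CFSE = -0.4 × 14150 = -5660 cm⁻¹.
In a tetrahedral site the filling is e^3 t2^3: CFSE(tet) = -0.6Δₜ = -0.6 × (4/9)(14150) = -3773 cm⁻¹.
OSPE = CFSE(oct) − CFSE(tet) = -5660 − (-3773) = -1887 cm⁻¹.

-1887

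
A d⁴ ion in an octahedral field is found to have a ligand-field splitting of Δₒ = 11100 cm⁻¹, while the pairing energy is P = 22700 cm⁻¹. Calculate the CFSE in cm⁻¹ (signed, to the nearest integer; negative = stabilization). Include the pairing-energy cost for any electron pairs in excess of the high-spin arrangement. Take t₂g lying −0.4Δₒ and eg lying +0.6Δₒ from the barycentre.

Δₒ < P, so pairing is avoided: the ground state is high-spin.
Configuration: t₂g³ eg¹.
Orbital CFSE = -0.6Δₒ = -0.6 × 11100 = -6660 cm⁻¹.
High-spin has no excess pairs, so no pairing correction applies.

-6660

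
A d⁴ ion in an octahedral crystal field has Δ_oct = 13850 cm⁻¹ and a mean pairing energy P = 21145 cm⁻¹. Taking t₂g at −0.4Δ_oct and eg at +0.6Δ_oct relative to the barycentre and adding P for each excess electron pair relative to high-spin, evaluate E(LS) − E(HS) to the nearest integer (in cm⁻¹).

7295

High-spin d⁴ fills as t₂g³ eg¹ with CFSE 3(−0.4) + 1(+0.6) = -0.6Δ_oct = -8310 cm⁻¹.
Low-spin: t₂g⁴ eg⁰, orbital CFSE = -1.6Δ_oct = -22160 cm⁻¹; plus 1 excess pair × P = +21145 cm⁻¹; total -1015 cm⁻¹.
Thus E(LS) − E(HS) = 7295 cm⁻¹.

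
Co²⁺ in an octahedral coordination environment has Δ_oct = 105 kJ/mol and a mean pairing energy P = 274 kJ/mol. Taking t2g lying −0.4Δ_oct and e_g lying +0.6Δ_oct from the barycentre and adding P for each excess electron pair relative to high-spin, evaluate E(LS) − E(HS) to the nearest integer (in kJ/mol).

Co²⁺: group 9, so d-count = 9 − 2 = 7.
In the high-spin limit (t2g^5 e_g^2) the orbital term is -0.8Δ_oct = -84 kJ/mol, with no excess pairing.
Low-spin: t2g^6 e_g^1, orbital CFSE = -1.8Δ_oct = -189 kJ/mol; plus 1 excess pair × P = +274 kJ/mol; total 85 kJ/mol.
E(LS) − E(HS) = 85 − (-84) = 169 kJ/mol.

169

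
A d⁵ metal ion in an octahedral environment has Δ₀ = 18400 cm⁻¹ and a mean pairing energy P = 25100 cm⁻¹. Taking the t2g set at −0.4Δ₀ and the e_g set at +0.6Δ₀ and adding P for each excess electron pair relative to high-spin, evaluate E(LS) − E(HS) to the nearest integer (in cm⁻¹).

13400

In the high-spin limit (t2g^3 e_g^2) the orbital term is 0.0Δ₀ = 0 cm⁻¹, with no excess pairing.
Low-spin: t2g^5 e_g^0, orbital CFSE = -2.0Δ₀ = -36800 cm⁻¹; plus 2 excess pairs × P = +50200 cm⁻¹; total 13400 cm⁻¹.
E(LS) − E(HS) = 13400 − (0) = 13400 cm⁻¹.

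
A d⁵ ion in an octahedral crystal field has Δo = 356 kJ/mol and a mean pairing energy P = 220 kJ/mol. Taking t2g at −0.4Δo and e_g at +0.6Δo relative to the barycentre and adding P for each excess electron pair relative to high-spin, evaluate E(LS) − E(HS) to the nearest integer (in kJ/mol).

High-spin d⁵ fills as t2g^3 e_g^2 with CFSE 3(−0.4) + 2(+0.6) = 0.0Δo = 0 kJ/mol.
For low-spin the configuration is t2g^5 e_g^0: orbital energy -2.0 × 356 = -712 kJ/mol, and 2 additional pairs relative to high-spin add 440 kJ/mol, giving -272 kJ/mol.
E(LS) − E(HS) = -272 − (0) = -272 kJ/mol.

-272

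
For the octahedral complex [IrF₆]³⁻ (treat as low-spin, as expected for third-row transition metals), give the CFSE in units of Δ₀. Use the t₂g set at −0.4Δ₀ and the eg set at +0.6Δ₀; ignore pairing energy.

-2.4 Δ₀

Each F⁻ contributes -1; 6 × (-1) = -6. With overall charge -3, Ir is in the +3 oxidation state.
Ir sits in group 9; removing 3 electrons leaves Ir³⁺ with 9 − 3 = 6 d electrons.
Configuration: t₂g⁶ eg⁰.
CFSE = 6(-0.4Δ₀) + 0(0.6Δ₀) = -2.4Δ₀ + 0.0Δ₀ = -2.4Δ₀.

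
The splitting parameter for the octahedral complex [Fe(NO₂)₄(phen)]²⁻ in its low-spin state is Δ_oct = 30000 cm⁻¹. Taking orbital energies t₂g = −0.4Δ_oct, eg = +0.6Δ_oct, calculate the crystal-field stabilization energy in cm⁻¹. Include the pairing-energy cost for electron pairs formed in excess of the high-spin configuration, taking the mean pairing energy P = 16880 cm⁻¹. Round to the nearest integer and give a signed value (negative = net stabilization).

Ligand charges: 4×(-1) from NO₂⁻ and 1×(+0) from phen sum to -4; with overall charge -2, Fe is +2.
Fe sits in group 8; removing 2 electrons leaves Fe²⁺ with 8 − 2 = 6 d electrons.
Electron filling gives t₂g⁶ eg⁰.
CFSE(orbital) = 6×(-0.4Δ_oct) + 0×(0.6Δ_oct) = -2.4Δ_oct; with Δ_oct = 30000 cm⁻¹ that is -72000 cm⁻¹.
Pairing penalty: 3 pairs vs 1 in the high-spin reference → 2 extra × P = 33760 cm⁻¹.
Overall CFSE = -72000 + 33760 = -38240 cm⁻¹.

-38240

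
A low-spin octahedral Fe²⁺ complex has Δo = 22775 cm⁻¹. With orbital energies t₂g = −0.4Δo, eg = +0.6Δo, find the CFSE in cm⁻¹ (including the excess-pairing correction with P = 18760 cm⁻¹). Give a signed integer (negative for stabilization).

-17140

Fe is in group 8, so Fe²⁺ is d⁶ (8 − 2 = 6).
Electron filling gives t₂g⁶ eg⁰.
The orbital stabilization is -2.4Δo = -2.4 × 22775 = -54660 cm⁻¹.
Pairing penalty: 3 pairs vs 1 in the high-spin reference → 2 extra × P = 37520 cm⁻¹.
Combining: -54660 + 37520 = -17140 cm⁻¹.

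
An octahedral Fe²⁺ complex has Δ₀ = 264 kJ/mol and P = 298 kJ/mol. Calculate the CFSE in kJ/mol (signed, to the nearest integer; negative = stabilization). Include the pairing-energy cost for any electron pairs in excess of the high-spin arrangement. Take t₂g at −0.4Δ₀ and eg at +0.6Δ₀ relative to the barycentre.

Fe sits in group 8; removing 2 electrons leaves Fe²⁺ with 8 − 2 = 6 d electrons.
With Δ₀ < P the complex is high-spin.
Filling d⁶ accordingly: t₂g⁴ eg².
Orbital CFSE = -0.4Δ₀ = -0.4 × 264 = -106 kJ/mol.
High-spin has no excess pairs, so no pairing correction applies.

-106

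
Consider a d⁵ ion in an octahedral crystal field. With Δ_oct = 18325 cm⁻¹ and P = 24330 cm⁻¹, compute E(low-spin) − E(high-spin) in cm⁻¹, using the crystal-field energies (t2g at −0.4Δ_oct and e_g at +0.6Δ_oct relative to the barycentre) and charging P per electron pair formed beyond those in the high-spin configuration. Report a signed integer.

High-spin d⁵ fills as t2g^3 e_g^2 with CFSE 3(−0.4) + 2(+0.6) = 0.0Δ_oct = 0 cm⁻¹.
Low-spin t2g^5 e_g^0 gives -2.0Δ_oct = -36650 cm⁻¹, but forming 2 extra pairs costs 2P = 48660 cm⁻¹, so E(LS) = -36650 + 48660 = 12010 cm⁻¹.
The difference is 12010 − (0) = 12010 cm⁻¹, so high-spin lies lower.

12010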